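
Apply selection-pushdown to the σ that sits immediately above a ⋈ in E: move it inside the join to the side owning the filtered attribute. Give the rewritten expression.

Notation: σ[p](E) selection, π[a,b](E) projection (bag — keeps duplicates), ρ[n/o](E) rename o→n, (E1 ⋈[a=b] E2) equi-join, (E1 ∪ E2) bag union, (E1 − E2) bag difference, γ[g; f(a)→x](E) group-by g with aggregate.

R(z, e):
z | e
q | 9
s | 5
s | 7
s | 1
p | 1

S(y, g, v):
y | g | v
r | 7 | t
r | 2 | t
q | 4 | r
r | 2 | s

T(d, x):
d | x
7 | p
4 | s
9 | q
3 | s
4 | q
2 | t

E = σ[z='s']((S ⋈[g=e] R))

σ filters on z, owned by the right side.
E' = (S ⋈[g=e] σ[z='s'](R))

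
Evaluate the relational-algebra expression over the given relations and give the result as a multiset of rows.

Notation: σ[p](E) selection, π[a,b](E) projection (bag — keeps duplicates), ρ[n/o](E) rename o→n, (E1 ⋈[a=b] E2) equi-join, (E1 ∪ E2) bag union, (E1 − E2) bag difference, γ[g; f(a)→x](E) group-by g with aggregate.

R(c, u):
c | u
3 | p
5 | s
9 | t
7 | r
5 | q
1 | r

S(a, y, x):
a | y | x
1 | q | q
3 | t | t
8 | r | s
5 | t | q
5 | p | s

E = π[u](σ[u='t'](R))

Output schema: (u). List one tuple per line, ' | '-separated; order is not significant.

Subexpression sizes:
  R → 6
  σ[u='t'](R) → 1
  π[u](σ[u='t'](R)) → 1

== RESULT ==
u
t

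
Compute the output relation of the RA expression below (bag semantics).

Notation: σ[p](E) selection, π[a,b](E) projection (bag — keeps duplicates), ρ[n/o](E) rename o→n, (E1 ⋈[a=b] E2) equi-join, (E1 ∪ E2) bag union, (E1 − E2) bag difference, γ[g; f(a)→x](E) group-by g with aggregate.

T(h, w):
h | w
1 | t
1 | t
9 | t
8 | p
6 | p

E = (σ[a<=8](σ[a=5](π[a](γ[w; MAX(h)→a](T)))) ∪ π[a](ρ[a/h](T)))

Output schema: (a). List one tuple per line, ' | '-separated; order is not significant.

Subexpression sizes:
  T → 5
  γ[w; MAX(h)→a](T) → 2
  π[a](γ[w; MAX(h)→a](T)) → 2
  σ[a=5](π[a](γ[w; MAX(h)→a](T))) → 0
  σ[a<=8](σ[a=5](π[a](γ[w; MAX(h)→a](T)))) → 0
  T → 5
  ρ[a/h](T) → 5
  π[a](ρ[a/h](T)) → 5
  (σ[a<=8](σ[a=5](π[a](γ[w; MAX(h)→a](T)))) ∪ π[a](ρ[a/h](T))) → 5

== RESULT ==
a
1
1
6
8
9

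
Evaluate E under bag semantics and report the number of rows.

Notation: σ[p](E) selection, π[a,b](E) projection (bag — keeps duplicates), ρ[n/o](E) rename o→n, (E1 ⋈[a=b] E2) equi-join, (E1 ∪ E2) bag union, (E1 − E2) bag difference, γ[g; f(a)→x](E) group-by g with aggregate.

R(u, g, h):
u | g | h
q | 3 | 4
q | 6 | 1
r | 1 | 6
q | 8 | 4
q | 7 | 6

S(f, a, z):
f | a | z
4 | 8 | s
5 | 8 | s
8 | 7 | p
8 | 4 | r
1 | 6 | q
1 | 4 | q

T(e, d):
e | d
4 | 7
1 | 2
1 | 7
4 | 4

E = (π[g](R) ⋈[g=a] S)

Row counts bottom-up:
  R → 5
  π[g](R) → 5
  S → 6
  (π[g](R) ⋈[g=a] S) → 4

|E| = 4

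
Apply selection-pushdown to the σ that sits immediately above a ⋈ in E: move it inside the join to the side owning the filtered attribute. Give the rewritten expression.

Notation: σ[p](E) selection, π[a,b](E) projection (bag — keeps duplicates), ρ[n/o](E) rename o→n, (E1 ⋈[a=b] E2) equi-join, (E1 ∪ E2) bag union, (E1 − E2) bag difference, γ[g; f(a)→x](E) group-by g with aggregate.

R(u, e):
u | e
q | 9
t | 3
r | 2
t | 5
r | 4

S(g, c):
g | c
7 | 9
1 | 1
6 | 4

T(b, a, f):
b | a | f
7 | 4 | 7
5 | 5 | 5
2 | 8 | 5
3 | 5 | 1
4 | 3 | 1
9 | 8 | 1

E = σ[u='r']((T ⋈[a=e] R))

σ filters on u, owned by the right side.
E' = (T ⋈[a=e] σ[u='r'](R))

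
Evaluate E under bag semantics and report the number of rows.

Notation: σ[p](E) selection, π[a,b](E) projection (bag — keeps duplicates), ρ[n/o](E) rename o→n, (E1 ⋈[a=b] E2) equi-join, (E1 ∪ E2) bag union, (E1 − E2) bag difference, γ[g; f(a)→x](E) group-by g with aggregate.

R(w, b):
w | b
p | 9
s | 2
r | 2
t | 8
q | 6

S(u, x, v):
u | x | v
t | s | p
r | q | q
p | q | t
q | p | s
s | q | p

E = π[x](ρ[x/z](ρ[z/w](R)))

Subexpression sizes:
  R → 5
  ρ[z/w](R) → 5
  ρ[x/z](ρ[z/w](R)) → 5
  π[x](ρ[x/z](ρ[z/w](R))) → 5

|E| = 5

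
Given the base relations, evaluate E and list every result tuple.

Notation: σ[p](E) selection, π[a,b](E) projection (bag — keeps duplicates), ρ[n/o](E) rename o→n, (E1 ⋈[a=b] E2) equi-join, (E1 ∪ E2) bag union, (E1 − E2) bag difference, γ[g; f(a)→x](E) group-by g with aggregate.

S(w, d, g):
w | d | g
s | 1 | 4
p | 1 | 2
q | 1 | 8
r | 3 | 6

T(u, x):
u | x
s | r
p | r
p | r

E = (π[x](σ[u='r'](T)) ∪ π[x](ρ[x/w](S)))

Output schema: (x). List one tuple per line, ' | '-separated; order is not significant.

Per-node cardinality:
  T → 3
  σ[u='r'](T) → 0
  π[x](σ[u='r'](T)) → 0
  S → 4
  ρ[x/w](S) → 4
  π[x](ρ[x/w](S)) → 4
  (π[x](σ[u='r'](T)) ∪ π[x](ρ[x/w](S))) → 4

== RESULT ==
x
p
q
r
s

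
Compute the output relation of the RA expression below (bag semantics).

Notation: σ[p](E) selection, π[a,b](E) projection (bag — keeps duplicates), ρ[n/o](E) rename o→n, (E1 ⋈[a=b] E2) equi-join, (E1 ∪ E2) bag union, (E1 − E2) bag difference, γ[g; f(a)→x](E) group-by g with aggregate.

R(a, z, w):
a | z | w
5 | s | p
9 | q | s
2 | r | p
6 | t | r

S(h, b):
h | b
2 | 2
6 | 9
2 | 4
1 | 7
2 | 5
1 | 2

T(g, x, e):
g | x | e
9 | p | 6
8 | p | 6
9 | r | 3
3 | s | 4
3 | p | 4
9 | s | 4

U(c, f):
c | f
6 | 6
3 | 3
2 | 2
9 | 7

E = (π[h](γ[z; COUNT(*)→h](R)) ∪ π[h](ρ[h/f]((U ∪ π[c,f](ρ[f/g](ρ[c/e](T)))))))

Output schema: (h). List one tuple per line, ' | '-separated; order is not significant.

Row counts bottom-up:
  R → 4
  γ[z; COUNT(*)→h](R) → 4
  π[h](γ[z; COUNT(*)→h](R)) → 4
  U → 4
  T → 6
  ρ[c/e](T) → 6
  ρ[f/g](ρ[c/e](T)) → 6
  π[c,f](ρ[f/g](ρ[c/e](T))) → 6
  (U ∪ π[c,f](ρ[f/g](ρ[c/e](T)))) → 10
  ρ[h/f]((U ∪ π[c,f](ρ[f/g](ρ[c/e](T))))) → 10
  π[h](ρ[h/f]((U ∪ π[c,f](ρ[f/g](ρ[c/e](T)))))) → 10
  (π[h](γ[z; COUNT(*)→h](R)) ∪ π[h](ρ[h/f]((U ∪ π[c,f](ρ[f/g](ρ[c/e](T))))))) → 14

== RESULT ==
h
1
1
1
1
2
3
3
3
6
7
8
9
9
9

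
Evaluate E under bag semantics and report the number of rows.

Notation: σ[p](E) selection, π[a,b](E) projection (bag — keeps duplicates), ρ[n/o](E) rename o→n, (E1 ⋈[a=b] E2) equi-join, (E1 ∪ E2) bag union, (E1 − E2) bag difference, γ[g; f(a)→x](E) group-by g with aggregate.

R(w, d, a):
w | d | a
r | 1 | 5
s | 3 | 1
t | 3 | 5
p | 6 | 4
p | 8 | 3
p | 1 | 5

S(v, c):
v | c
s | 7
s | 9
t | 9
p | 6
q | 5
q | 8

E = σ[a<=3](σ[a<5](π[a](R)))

Per-node cardinality:
  R → 6
  π[a](R) → 6
  σ[a<5](π[a](R)) → 3
  σ[a<=3](σ[a<5](π[a](R))) → 2

|E| = 2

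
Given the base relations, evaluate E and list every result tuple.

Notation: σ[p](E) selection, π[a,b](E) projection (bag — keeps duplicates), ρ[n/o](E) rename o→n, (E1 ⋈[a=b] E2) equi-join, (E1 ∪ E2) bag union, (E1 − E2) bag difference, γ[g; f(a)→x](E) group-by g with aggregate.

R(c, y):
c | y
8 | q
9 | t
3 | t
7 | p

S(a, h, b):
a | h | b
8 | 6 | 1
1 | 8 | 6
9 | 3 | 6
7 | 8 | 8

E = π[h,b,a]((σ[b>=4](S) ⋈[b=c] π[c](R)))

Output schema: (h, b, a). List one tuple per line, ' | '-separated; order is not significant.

Subexpression sizes:
  S → 4
  σ[b>=4](S) → 3
  R → 4
  π[c](R) → 4
  (σ[b>=4](S) ⋈[b=c] π[c](R)) → 1
  π[h,b,a]((σ[b>=4](S) ⋈[b=c] π[c](R))) → 1

== RESULT ==
h | b | a
8 | 8 | 7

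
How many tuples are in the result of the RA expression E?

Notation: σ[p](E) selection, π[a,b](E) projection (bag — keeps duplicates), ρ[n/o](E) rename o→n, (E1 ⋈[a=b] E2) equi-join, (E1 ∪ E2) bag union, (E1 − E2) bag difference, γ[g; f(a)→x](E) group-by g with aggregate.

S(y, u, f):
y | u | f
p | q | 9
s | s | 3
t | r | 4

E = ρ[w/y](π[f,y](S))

Subexpression sizes:
  S → 3
  π[f,y](S) → 3
  ρ[w/y](π[f,y](S)) → 3

|E| = 3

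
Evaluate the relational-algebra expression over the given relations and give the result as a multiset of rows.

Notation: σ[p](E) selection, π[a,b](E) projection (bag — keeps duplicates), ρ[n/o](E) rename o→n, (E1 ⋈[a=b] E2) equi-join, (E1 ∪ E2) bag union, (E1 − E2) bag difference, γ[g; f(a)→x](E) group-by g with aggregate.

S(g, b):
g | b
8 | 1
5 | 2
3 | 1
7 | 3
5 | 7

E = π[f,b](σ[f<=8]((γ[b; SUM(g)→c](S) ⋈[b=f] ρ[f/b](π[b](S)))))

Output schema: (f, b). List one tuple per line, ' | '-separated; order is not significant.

Subexpression sizes:
  S → 5
  γ[b; SUM(g)→c](S) → 4
  S → 5
  π[b](S) → 5
  ρ[f/b](π[b](S)) → 5
  (γ[b; SUM(g)→c](S) ⋈[b=f] ρ[f/b](π[b](S))) → 5
  σ[f<=8]((γ[b; SUM(g)→c](S) ⋈[b=f] ρ[f/b](π[b](S)))) → 5
  π[f,b](σ[f<=8]((γ[b; SUM(g)→c](S) ⋈[b=f] ρ[f/b](π[b](S))))) → 5

== RESULT ==
f | b
1 | 1
1 | 1
2 | 2
3 | 3
7 | 7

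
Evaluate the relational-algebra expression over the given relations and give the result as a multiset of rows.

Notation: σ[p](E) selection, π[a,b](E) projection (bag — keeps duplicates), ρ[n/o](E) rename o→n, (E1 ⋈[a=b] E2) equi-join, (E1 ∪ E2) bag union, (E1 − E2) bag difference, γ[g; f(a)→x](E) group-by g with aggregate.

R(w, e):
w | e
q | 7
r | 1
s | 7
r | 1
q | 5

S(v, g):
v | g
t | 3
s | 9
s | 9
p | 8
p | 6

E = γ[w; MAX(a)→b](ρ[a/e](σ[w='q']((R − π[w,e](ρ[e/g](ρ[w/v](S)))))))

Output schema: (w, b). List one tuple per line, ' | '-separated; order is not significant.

Stepwise |·|:
  R → 5
  S → 5
  ρ[w/v](S) → 5
  ρ[e/g](ρ[w/v](S)) → 5
  π[w,e](ρ[e/g](ρ[w/v](S))) → 5
  (R − π[w,e](ρ[e/g](ρ[w/v](S)))) → 5
  σ[w='q']((R − π[w,e](ρ[e/g](ρ[w/v](S))))) → 2
  ρ[a/e](σ[w='q']((R − π[w,e](ρ[e/g](ρ[w/v](S)))))) → 2
  γ[w; MAX(a)→b](ρ[a/e](σ[w='q']((R − π[w,e](ρ[e/g](ρ[w/v](S))))))) → 1

== RESULT ==
w | b
q | 7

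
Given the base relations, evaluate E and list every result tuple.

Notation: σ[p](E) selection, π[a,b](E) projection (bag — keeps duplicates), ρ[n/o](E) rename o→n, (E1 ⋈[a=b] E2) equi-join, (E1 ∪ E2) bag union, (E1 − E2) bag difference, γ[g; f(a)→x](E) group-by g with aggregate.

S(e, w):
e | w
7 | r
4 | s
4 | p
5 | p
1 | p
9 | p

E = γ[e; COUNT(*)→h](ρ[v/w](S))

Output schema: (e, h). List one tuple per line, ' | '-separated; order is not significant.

Per-node cardinality:
  S → 6
  ρ[v/w](S) → 6
  γ[e; COUNT(*)→h](ρ[v/w](S)) → 5

== RESULT ==
e | h
1 | 1
4 | 2
5 | 1
7 | 1
9 | 1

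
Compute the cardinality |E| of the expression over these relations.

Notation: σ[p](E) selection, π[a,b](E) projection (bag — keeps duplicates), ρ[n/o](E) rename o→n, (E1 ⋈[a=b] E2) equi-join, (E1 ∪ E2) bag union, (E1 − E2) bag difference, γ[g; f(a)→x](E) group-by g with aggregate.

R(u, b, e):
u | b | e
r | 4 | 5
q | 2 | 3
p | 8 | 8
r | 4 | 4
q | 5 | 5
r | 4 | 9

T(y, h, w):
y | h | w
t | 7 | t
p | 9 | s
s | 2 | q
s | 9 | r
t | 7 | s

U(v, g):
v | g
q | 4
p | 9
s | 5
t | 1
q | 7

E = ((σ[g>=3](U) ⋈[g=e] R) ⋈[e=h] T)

Per-node cardinality:
  U → 5
  σ[g>=3](U) → 4
  R → 6
  (σ[g>=3](U) ⋈[g=e] R) → 4
  T → 5
  ((σ[g>=3](U) ⋈[g=e] R) ⋈[e=h] T) → 2

|E| = 2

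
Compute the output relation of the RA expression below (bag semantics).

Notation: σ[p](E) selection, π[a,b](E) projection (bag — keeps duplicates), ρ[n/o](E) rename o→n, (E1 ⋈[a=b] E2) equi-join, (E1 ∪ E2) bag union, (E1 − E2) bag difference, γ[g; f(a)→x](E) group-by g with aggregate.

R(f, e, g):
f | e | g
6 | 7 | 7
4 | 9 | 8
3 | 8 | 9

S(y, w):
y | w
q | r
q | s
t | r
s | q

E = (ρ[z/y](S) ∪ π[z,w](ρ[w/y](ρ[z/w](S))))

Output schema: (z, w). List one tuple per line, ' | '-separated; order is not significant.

Subexpression sizes:
  S → 4
  ρ[z/y](S) → 4
  S → 4
  ρ[z/w](S) → 4
  ρ[w/y](ρ[z/w](S)) → 4
  π[z,w](ρ[w/y](ρ[z/w](S))) → 4
  (ρ[z/y](S) ∪ π[z,w](ρ[w/y](ρ[z/w](S)))) → 8

== RESULT ==
z | w
q | r
q | s
q | s
r | q
r | t
s | q
s | q
t | r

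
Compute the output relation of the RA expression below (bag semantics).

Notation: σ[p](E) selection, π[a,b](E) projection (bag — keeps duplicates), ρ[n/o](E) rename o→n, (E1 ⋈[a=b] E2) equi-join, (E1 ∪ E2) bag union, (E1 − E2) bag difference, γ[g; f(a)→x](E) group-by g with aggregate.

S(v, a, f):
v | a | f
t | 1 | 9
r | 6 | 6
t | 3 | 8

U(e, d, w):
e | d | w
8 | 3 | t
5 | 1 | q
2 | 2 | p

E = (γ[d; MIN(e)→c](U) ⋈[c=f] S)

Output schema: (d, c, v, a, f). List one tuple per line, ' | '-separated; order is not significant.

Subexpression sizes:
  U → 3
  γ[d; MIN(e)→c](U) → 3
  S → 3
  (γ[d; MIN(e)→c](U) ⋈[c=f] S) → 1

== RESULT ==
d | c | v | a | f
3 | 8 | t | 3 | 8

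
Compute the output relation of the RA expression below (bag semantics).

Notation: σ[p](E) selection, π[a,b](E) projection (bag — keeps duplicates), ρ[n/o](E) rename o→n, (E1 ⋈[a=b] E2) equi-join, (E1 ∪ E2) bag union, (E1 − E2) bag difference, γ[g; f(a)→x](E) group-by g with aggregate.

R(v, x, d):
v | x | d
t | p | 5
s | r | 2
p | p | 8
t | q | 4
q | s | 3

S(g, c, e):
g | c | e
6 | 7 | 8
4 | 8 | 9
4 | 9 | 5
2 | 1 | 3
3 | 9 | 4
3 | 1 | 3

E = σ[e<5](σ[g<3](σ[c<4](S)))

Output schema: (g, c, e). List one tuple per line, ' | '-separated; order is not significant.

Stepwise |·|:
  S → 6
  σ[c<4](S) → 2
  σ[g<3](σ[c<4](S)) → 1
  σ[e<5](σ[g<3](σ[c<4](S))) → 1

== RESULT ==
g | c | e
2 | 1 | 3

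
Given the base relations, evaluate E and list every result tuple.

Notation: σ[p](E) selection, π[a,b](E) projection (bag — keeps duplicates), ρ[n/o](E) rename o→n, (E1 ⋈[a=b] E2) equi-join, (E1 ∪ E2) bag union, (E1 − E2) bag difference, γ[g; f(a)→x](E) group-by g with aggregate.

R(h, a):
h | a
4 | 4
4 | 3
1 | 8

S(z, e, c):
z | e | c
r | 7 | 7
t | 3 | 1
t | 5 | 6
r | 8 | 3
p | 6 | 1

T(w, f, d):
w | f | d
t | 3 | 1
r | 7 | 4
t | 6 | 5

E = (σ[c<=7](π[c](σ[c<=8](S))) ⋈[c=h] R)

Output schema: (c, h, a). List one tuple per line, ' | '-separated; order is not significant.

Row counts bottom-up:
  S → 5
  σ[c<=8](S) → 5
  π[c](σ[c<=8](S)) → 5
  σ[c<=7](π[c](σ[c<=8](S))) → 5
  R → 3
  (σ[c<=7](π[c](σ[c<=8](S))) ⋈[c=h] R) → 2

== RESULT ==
c | h | a
1 | 1 | 8
1 | 1 | 8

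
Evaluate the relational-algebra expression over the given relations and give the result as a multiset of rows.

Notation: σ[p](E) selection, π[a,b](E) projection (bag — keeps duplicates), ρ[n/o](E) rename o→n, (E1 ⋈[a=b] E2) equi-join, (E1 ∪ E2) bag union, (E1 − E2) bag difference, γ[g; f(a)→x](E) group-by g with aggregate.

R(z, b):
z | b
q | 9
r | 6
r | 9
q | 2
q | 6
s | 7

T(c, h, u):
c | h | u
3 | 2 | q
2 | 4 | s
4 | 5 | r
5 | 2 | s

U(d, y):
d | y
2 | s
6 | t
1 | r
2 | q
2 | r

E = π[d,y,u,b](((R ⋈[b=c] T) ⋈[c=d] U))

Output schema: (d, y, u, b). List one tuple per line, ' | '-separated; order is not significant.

Per-node cardinality:
  R → 6
  T → 4
  (R ⋈[b=c] T) → 1
  U → 5
  ((R ⋈[b=c] T) ⋈[c=d] U) → 3
  π[d,y,u,b](((R ⋈[b=c] T) ⋈[c=d] U)) → 3

== RESULT ==
d | y | u | b
2 | q | s | 2
2 | r | s | 2
2 | s | s | 2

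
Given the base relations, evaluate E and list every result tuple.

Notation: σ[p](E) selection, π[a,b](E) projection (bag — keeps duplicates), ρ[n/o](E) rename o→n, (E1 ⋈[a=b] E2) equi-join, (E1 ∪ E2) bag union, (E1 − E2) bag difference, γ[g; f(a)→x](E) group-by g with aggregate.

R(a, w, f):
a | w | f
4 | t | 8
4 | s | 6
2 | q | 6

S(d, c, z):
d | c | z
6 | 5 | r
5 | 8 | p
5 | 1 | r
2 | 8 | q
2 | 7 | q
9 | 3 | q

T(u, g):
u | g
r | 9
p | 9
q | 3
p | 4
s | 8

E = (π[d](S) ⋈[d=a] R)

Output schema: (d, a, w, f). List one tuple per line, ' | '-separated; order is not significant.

Stepwise |·|:
  S → 6
  π[d](S) → 6
  R → 3
  (π[d](S) ⋈[d=a] R) → 2

== RESULT ==
d | a | w | f
2 | 2 | q | 6
2 | 2 | q | 6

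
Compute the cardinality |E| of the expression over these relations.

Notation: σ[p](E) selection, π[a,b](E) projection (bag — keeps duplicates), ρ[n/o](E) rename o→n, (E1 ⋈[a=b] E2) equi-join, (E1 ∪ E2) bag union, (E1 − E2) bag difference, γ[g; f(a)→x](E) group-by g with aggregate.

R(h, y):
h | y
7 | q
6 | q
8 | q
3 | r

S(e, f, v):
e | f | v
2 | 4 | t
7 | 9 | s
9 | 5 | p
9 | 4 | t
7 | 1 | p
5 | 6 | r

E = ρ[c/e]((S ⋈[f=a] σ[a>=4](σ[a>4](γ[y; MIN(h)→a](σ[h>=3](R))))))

Subexpression sizes:
  S → 6
  R → 4
  σ[h>=3](R) → 4
  γ[y; MIN(h)→a](σ[h>=3](R)) → 2
  σ[a>4](γ[y; MIN(h)→a](σ[h>=3](R))) → 1
  σ[a>=4](σ[a>4](γ[y; MIN(h)→a](σ[h>=3](R)))) → 1
  (S ⋈[f=a] σ[a>=4](σ[a>4](γ[y; MIN(h)→a](σ[h>=3](R))))) → 1
  ρ[c/e]((S ⋈[f=a] σ[a>=4](σ[a>4](γ[y; MIN(h)→a](σ[h>=3](R)))))) → 1

|E| = 1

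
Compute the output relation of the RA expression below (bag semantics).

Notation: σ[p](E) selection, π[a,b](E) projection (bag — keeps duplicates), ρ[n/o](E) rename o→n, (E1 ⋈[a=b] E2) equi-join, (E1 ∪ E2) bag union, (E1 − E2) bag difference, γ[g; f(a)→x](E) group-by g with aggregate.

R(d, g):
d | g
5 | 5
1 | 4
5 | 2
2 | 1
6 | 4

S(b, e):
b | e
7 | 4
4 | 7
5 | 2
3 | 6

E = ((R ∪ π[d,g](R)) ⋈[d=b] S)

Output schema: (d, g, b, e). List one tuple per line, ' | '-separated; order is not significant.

Row counts bottom-up:
  R → 5
  R → 5
  π[d,g](R) → 5
  (R ∪ π[d,g](R)) → 10
  S → 4
  ((R ∪ π[d,g](R)) ⋈[d=b] S) → 4

== RESULT ==
d | g | b | e
5 | 2 | 5 | 2
5 | 2 | 5 | 2
5 | 5 | 5 | 2
5 | 5 | 5 | 2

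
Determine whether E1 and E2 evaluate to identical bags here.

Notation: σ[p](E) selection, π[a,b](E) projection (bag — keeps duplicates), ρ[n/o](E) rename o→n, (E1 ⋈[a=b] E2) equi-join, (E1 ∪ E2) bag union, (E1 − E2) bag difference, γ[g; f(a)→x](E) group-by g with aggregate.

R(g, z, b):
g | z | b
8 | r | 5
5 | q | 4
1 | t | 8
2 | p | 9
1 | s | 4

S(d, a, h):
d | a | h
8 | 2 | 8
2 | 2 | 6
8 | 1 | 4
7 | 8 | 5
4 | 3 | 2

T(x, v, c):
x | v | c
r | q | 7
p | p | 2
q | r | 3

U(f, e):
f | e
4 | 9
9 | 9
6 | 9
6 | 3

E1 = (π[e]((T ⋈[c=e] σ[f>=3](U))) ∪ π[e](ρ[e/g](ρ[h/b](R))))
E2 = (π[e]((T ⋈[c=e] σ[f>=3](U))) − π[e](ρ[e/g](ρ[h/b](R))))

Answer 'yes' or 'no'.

E1 row counts bottom-up:
  T → 3
  U → 4
  σ[f>=3](U) → 4
  (T ⋈[c=e] σ[f>=3](U)) → 1
  π[e]((T ⋈[c=e] σ[f>=3](U))) → 1
  R → 5
  ρ[h/b](R) → 5
  ρ[e/g](ρ[h/b](R)) → 5
  π[e](ρ[e/g](ρ[h/b](R))) → 5
  (π[e]((T ⋈[c=e] σ[f>=3](U))) ∪ π[e](ρ[e/g](ρ[h/b](R)))) → 6
E2 row counts bottom-up:
  T → 3
  U → 4
  σ[f>=3](U) → 4
  (T ⋈[c=e] σ[f>=3](U)) → 1
  π[e]((T ⋈[c=e] σ[f>=3](U))) → 1
  R → 5
  ρ[h/b](R) → 5
  ρ[e/g](ρ[h/b](R)) → 5
  π[e](ρ[e/g](ρ[h/b](R))) → 5
  (π[e]((T ⋈[c=e] σ[f>=3](U))) − π[e](ρ[e/g](ρ[h/b](R)))) → 1

E1 result:
e
1
1
2
3
5
8
E2 result:
e
3
Witness: (1,) appears 2× in E1 but 0× in E2.

no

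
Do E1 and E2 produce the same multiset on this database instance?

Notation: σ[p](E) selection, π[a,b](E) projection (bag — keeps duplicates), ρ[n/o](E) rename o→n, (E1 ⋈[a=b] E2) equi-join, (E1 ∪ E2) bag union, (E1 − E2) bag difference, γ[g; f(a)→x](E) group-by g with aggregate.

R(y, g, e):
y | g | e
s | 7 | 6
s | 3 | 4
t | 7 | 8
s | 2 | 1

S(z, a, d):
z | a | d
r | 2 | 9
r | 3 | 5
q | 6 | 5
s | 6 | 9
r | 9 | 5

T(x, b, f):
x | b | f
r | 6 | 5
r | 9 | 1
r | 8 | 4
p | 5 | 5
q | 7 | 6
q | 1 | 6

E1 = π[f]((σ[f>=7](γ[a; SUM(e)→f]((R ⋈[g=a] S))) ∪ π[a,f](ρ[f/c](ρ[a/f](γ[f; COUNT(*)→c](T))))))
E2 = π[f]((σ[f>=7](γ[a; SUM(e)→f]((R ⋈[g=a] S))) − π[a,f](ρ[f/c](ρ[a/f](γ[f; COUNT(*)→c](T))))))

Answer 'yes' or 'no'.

E1 row counts bottom-up:
  R → 4
  S → 5
  (R ⋈[g=a] S) → 2
  γ[a; SUM(e)→f]((R ⋈[g=a] S)) → 2
  σ[f>=7](γ[a; SUM(e)→f]((R ⋈[g=a] S))) → 0
  T → 6
  γ[f; COUNT(*)→c](T) → 4
  ρ[a/f](γ[f; COUNT(*)→c](T)) → 4
  ρ[f/c](ρ[a/f](γ[f; COUNT(*)→c](T))) → 4
  π[a,f](ρ[f/c](ρ[a/f](γ[f; COUNT(*)→c](T)))) → 4
  (σ[f>=7](γ[a; SUM(e)→f]((R ⋈[g=a] S))) ∪ π[a,f](ρ[f/c](ρ[a/f](γ[f; COUNT(*)→c](T))))) → 4
  π[f]((σ[f>=7](γ[a; SUM(e)→f]((R ⋈[g=a] S))) ∪ π[a,f](ρ[f/c](ρ[a/f](γ[f; COUNT(*)→c](T)))))) → 4
E2 row counts bottom-up:
  R → 4
  S → 5
  (R ⋈[g=a] S) → 2
  γ[a; SUM(e)→f]((R ⋈[g=a] S)) → 2
  σ[f>=7](γ[a; SUM(e)→f]((R ⋈[g=a] S))) → 0
  T → 6
  γ[f; COUNT(*)→c](T) → 4
  ρ[a/f](γ[f; COUNT(*)→c](T)) → 4
  ρ[f/c](ρ[a/f](γ[f; COUNT(*)→c](T))) → 4
  π[a,f](ρ[f/c](ρ[a/f](γ[f; COUNT(*)→c](T)))) → 4
  (σ[f>=7](γ[a; SUM(e)→f]((R ⋈[g=a] S))) − π[a,f](ρ[f/c](ρ[a/f](γ[f; COUNT(*)→c](T))))) → 0
  π[f]((σ[f>=7](γ[a; SUM(e)→f]((R ⋈[g=a] S))) − π[a,f](ρ[f/c](ρ[a/f](γ[f; COUNT(*)→c](T)))))) → 0

E1 result:
f
1
1
2
2
E2 result:
f
(0 rows)
Witness: (1,) appears 2× in E1 but 0× in E2.

no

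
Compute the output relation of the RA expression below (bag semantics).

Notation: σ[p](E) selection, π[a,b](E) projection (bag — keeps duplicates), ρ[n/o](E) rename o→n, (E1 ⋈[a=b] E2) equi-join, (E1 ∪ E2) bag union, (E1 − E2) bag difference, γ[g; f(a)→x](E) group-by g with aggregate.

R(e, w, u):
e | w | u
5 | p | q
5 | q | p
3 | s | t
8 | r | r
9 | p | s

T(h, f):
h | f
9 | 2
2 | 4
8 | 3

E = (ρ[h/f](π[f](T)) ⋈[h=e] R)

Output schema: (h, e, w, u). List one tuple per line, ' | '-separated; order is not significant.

Per-node cardinality:
  T → 3
  π[f](T) → 3
  ρ[h/f](π[f](T)) → 3
  R → 5
  (ρ[h/f](π[f](T)) ⋈[h=e] R) → 1

== RESULT ==
h | e | w | u
3 | 3 | s | t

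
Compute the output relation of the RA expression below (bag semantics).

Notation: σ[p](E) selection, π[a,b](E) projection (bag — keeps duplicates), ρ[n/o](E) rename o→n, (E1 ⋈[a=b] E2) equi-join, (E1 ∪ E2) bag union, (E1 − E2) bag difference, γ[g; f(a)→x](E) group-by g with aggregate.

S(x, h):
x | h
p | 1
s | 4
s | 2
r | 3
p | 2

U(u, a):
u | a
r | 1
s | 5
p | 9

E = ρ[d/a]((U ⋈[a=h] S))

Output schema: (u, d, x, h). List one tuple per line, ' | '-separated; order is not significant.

Per-node cardinality:
  U → 3
  S → 5
  (U ⋈[a=h] S) → 1
  ρ[d/a]((U ⋈[a=h] S)) → 1

== RESULT ==
u | d | x | h
r | 1 | p | 1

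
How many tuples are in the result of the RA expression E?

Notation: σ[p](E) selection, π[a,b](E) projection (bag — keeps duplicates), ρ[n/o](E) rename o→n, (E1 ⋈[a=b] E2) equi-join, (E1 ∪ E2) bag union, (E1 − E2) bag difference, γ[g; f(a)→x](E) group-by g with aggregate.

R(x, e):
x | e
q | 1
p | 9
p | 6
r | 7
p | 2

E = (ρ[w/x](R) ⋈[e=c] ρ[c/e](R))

Per-node cardinality:
  R → 5
  ρ[w/x](R) → 5
  R → 5
  ρ[c/e](R) → 5
  (ρ[w/x](R) ⋈[e=c] ρ[c/e](R)) → 5

|E| = 5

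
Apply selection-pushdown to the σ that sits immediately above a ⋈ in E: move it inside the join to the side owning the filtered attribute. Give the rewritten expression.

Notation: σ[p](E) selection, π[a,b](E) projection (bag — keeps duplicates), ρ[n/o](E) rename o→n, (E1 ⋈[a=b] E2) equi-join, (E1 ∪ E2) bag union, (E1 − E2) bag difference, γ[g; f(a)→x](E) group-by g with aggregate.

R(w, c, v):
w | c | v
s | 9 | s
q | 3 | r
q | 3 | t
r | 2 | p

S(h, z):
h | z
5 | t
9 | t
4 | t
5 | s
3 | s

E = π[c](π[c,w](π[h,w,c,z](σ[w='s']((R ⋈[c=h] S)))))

σ filters on w, owned by the left side.
E' = π[c](π[c,w](π[h,w,c,z]((σ[w='s'](R) ⋈[c=h] S))))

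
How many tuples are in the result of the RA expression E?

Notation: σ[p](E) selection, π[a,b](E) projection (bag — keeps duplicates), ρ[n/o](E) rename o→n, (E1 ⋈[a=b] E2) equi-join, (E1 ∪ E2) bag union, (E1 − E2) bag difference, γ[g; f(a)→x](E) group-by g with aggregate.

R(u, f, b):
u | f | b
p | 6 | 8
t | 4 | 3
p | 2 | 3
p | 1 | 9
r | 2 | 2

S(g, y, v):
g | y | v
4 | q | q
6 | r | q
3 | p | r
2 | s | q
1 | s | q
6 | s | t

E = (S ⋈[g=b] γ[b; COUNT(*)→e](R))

Per-node cardinality:
  S → 6
  R → 5
  γ[b; COUNT(*)→e](R) → 4
  (S ⋈[g=b] γ[b; COUNT(*)→e](R)) → 2

|E| = 2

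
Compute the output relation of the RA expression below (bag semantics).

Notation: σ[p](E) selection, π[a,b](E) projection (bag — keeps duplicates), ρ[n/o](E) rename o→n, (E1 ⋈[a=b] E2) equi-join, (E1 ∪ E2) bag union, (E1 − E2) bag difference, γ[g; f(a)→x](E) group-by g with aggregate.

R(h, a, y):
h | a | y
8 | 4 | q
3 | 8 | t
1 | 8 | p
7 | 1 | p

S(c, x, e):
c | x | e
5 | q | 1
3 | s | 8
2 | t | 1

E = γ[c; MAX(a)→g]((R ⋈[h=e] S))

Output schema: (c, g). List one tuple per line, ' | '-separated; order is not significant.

Per-node cardinality:
  R → 4
  S → 3
  (R ⋈[h=e] S) → 3
  γ[c; MAX(a)→g]((R ⋈[h=e] S)) → 3

== RESULT ==
c | g
2 | 8
3 | 4
5 | 8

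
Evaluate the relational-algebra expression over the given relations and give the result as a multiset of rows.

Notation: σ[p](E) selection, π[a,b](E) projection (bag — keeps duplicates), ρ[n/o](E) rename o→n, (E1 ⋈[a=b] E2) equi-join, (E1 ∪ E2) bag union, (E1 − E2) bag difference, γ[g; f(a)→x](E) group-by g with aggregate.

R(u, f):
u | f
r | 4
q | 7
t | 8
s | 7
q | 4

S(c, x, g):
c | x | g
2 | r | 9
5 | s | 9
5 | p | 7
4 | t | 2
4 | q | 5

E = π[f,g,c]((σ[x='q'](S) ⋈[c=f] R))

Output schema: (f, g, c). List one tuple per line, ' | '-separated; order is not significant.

Per-node cardinality:
  S → 5
  σ[x='q'](S) → 1
  R → 5
  (σ[x='q'](S) ⋈[c=f] R) → 2
  π[f,g,c]((σ[x='q'](S) ⋈[c=f] R)) → 2

== RESULT ==
f | g | c
4 | 5 | 4
4 | 5 | 4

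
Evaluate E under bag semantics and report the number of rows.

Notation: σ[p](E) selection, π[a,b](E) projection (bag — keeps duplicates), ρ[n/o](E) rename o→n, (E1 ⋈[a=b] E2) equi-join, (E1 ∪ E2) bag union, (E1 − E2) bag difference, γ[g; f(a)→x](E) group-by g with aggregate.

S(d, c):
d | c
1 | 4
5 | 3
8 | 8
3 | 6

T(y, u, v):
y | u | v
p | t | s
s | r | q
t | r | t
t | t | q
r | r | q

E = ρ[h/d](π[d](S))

Row counts bottom-up:
  S → 4
  π[d](S) → 4
  ρ[h/d](π[d](S)) → 4

|E| = 4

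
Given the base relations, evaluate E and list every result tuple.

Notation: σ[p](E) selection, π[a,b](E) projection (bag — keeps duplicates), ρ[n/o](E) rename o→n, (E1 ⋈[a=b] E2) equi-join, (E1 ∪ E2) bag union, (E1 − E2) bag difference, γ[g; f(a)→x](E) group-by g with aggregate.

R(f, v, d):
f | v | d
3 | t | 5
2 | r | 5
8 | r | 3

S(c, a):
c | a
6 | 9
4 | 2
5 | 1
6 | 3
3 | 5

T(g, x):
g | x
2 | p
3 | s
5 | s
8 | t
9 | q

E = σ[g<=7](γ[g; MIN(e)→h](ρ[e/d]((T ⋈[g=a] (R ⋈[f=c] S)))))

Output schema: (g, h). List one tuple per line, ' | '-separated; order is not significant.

Subexpression sizes:
  T → 5
  R → 3
  S → 5
  (R ⋈[f=c] S) → 1
  (T ⋈[g=a] (R ⋈[f=c] S)) → 1
  ρ[e/d]((T ⋈[g=a] (R ⋈[f=c] S))) → 1
  γ[g; MIN(e)→h](ρ[e/d]((T ⋈[g=a] (R ⋈[f=c] S)))) → 1
  σ[g<=7](γ[g; MIN(e)→h](ρ[e/d]((T ⋈[g=a] (R ⋈[f=c] S))))) → 1

== RESULT ==
g | h
5 | 5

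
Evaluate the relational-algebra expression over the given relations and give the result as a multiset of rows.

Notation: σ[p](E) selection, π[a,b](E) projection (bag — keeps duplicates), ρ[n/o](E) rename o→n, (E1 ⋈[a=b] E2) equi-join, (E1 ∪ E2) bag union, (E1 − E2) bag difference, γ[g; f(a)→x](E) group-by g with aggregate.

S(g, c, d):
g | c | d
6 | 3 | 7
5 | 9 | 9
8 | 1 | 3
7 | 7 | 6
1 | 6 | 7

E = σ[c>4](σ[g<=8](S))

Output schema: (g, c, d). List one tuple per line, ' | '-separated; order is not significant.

Stepwise |·|:
  S → 5
  σ[g<=8](S) → 5
  σ[c>4](σ[g<=8](S)) → 3

== RESULT ==
g | c | d
1 | 6 | 7
5 | 9 | 9
7 | 7 | 6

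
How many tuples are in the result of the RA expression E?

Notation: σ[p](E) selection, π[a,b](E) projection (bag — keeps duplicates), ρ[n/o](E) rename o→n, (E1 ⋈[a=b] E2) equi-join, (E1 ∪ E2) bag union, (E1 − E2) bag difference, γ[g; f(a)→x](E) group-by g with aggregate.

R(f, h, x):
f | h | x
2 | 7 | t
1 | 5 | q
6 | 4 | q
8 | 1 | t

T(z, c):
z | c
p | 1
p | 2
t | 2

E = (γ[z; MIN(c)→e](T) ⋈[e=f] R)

Per-node cardinality:
  T → 3
  γ[z; MIN(c)→e](T) → 2
  R → 4
  (γ[z; MIN(c)→e](T) ⋈[e=f] R) → 2

|E| = 2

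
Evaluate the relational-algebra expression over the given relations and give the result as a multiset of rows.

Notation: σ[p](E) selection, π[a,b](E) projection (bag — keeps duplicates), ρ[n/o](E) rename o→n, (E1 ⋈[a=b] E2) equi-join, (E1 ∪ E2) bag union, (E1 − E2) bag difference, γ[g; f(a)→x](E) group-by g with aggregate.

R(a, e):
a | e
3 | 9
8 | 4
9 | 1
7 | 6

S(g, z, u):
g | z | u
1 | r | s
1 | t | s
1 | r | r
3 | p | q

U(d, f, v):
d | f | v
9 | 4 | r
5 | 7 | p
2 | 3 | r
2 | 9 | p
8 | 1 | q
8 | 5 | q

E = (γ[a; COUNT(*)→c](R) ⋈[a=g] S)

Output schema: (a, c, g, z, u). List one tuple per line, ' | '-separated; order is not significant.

Subexpression sizes:
  R → 4
  γ[a; COUNT(*)→c](R) → 4
  S → 4
  (γ[a; COUNT(*)→c](R) ⋈[a=g] S) → 1

== RESULT ==
a | c | g | z | u
3 | 1 | 3 | p | q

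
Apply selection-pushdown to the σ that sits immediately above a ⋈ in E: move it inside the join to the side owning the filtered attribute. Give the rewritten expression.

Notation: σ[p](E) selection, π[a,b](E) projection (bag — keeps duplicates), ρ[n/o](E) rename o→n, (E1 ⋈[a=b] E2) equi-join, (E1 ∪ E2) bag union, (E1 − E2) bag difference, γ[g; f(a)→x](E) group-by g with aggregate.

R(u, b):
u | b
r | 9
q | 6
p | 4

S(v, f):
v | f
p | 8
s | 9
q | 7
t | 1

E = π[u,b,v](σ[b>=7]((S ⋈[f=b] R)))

σ filters on b, owned by the right side.
E' = π[u,b,v]((S ⋈[f=b] σ[b>=7](R)))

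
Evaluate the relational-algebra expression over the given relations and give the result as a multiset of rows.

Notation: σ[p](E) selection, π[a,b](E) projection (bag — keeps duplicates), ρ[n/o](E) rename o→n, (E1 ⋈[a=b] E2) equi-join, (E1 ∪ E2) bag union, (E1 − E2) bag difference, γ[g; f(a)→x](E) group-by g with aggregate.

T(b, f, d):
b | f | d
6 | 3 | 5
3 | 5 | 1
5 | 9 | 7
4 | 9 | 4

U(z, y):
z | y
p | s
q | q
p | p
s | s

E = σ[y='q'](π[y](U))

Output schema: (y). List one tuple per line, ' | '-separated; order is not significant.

Per-node cardinality:
  U → 4
  π[y](U) → 4
  σ[y='q'](π[y](U)) → 1

== RESULT ==
y
q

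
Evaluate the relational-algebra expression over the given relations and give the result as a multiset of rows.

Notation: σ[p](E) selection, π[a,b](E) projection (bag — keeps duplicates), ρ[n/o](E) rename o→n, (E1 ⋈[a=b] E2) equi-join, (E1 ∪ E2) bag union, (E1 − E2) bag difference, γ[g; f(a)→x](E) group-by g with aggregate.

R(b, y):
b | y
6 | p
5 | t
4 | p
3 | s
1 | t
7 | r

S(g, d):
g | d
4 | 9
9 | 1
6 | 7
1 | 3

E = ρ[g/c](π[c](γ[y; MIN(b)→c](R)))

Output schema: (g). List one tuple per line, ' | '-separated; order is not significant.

Per-node cardinality:
  R → 6
  γ[y; MIN(b)→c](R) → 4
  π[c](γ[y; MIN(b)→c](R)) → 4
  ρ[g/c](π[c](γ[y; MIN(b)→c](R))) → 4

== RESULT ==
g
1
3
4
7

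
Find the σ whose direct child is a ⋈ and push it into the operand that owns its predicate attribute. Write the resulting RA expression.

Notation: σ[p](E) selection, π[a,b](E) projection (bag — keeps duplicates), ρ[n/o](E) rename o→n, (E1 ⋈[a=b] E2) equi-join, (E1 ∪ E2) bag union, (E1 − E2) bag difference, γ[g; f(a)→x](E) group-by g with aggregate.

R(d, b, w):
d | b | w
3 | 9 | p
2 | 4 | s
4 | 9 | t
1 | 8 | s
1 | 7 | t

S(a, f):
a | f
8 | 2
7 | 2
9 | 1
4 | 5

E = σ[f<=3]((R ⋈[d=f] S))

σ filters on f, owned by the right side.
E' = (R ⋈[d=f] σ[f<=3](S))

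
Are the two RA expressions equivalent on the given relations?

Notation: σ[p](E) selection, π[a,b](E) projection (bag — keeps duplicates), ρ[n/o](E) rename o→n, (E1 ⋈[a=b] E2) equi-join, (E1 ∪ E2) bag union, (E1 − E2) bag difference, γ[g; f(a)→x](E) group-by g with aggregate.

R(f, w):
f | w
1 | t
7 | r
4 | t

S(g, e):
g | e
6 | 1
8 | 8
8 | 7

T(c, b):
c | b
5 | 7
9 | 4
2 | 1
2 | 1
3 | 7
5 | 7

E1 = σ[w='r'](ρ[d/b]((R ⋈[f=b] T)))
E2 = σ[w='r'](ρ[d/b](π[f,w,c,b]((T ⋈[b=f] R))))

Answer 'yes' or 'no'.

E1 subexpression sizes:
  R → 3
  T → 6
  (R ⋈[f=b] T) → 6
  ρ[d/b]((R ⋈[f=b] T)) → 6
  σ[w='r'](ρ[d/b]((R ⋈[f=b] T))) → 3
E2 subexpression sizes:
  T → 6
  R → 3
  (T ⋈[b=f] R) → 6
  π[f,w,c,b]((T ⋈[b=f] R)) → 6
  ρ[d/b](π[f,w,c,b]((T ⋈[b=f] R))) → 6
  σ[w='r'](ρ[d/b](π[f,w,c,b]((T ⋈[b=f] R)))) → 3

E1 and E2 produce the same multiset:
f | w | c | d
7 | r | 3 | 7
7 | r | 5 | 7
7 | r | 5 | 7

yes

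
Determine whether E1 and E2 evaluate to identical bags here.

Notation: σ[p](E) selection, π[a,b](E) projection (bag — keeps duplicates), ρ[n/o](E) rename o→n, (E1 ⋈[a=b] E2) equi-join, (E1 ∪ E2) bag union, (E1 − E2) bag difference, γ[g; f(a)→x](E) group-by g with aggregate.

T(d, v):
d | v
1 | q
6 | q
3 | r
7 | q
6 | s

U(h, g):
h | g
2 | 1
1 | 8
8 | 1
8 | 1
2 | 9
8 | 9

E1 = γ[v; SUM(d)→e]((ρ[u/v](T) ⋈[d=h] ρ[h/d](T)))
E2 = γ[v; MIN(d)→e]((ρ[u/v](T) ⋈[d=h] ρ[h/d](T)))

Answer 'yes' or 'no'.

E1 stepwise |·|:
  T → 5
  ρ[u/v](T) → 5
  T → 5
  ρ[h/d](T) → 5
  (ρ[u/v](T) ⋈[d=h] ρ[h/d](T)) → 7
  γ[v; SUM(d)→e]((ρ[u/v](T) ⋈[d=h] ρ[h/d](T))) → 3
E2 stepwise |·|:
  T → 5
  ρ[u/v](T) → 5
  T → 5
  ρ[h/d](T) → 5
  (ρ[u/v](T) ⋈[d=h] ρ[h/d](T)) → 7
  γ[v; MIN(d)→e]((ρ[u/v](T) ⋈[d=h] ρ[h/d](T))) → 3

E1 result:
v | e
q | 20
r | 3
s | 12
E2 result:
v | e
q | 1
r | 3
s | 6
Witness: ('s', 6) appears 0× in E1 but 1× in E2.

no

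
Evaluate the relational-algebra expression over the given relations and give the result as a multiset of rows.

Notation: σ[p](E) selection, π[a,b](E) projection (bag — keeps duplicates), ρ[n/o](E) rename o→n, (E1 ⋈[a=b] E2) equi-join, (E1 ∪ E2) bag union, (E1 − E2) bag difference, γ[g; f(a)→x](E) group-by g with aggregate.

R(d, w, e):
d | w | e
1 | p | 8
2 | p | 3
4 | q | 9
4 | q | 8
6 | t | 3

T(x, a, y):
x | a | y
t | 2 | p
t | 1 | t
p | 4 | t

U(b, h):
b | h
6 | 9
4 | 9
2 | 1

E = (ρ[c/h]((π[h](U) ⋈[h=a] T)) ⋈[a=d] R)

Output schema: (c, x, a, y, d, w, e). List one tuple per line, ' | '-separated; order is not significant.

Stepwise |·|:
  U → 3
  π[h](U) → 3
  T → 3
  (π[h](U) ⋈[h=a] T) → 1
  ρ[c/h]((π[h](U) ⋈[h=a] T)) → 1
  R → 5
  (ρ[c/h]((π[h](U) ⋈[h=a] T)) ⋈[a=d] R) → 1

== RESULT ==
c | x | a | y | d | w | e
1 | t | 1 | t | 1 | p | 8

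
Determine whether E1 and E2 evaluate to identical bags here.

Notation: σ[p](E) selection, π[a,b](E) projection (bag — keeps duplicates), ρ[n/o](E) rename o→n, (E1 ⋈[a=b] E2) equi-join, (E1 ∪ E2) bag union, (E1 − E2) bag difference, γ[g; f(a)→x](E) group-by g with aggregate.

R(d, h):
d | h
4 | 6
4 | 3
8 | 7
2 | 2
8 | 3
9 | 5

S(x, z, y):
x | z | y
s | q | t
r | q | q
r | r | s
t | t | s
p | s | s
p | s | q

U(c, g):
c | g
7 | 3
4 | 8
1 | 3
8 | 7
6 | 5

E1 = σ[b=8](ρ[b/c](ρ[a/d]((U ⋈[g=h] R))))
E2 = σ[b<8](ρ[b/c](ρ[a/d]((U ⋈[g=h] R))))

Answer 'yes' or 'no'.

E1 row counts bottom-up:
  U → 5
  R → 6
  (U ⋈[g=h] R) → 6
  ρ[a/d]((U ⋈[g=h] R)) → 6
  ρ[b/c](ρ[a/d]((U ⋈[g=h] R))) → 6
  σ[b=8](ρ[b/c](ρ[a/d]((U ⋈[g=h] R)))) → 1
E2 row counts bottom-up:
  U → 5
  R → 6
  (U ⋈[g=h] R) → 6
  ρ[a/d]((U ⋈[g=h] R)) → 6
  ρ[b/c](ρ[a/d]((U ⋈[g=h] R))) → 6
  σ[b<8](ρ[b/c](ρ[a/d]((U ⋈[g=h] R)))) → 5

E1 result:
b | g | a | h
8 | 7 | 8 | 7
E2 result:
b | g | a | h
1 | 3 | 4 | 3
1 | 3 | 8 | 3
6 | 5 | 9 | 5
7 | 3 | 4 | 3
7 | 3 | 8 | 3
Witness: (7, 3, 8, 3) appears 0× in E1 but 1× in E2.

no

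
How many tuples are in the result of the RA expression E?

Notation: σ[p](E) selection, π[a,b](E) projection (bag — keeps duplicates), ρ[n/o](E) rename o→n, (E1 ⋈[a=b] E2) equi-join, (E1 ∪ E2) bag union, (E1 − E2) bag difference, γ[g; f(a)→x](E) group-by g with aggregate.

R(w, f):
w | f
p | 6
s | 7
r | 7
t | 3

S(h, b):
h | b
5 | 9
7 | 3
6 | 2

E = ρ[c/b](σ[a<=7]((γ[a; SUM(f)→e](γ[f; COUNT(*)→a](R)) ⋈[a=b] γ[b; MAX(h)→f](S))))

Row counts bottom-up:
  R → 4
  γ[f; COUNT(*)→a](R) → 3
  γ[a; SUM(f)→e](γ[f; COUNT(*)→a](R)) → 2
  S → 3
  γ[b; MAX(h)→f](S) → 3
  (γ[a; SUM(f)→e](γ[f; COUNT(*)→a](R)) ⋈[a=b] γ[b; MAX(h)→f](S)) → 1
  σ[a<=7]((γ[a; SUM(f)→e](γ[f; COUNT(*)→a](R)) ⋈[a=b] γ[b; MAX(h)→f](S))) → 1
  ρ[c/b](σ[a<=7]((γ[a; SUM(f)→e](γ[f; COUNT(*)→a](R)) ⋈[a=b] γ[b; MAX(h)→f](S)))) → 1

|E| = 1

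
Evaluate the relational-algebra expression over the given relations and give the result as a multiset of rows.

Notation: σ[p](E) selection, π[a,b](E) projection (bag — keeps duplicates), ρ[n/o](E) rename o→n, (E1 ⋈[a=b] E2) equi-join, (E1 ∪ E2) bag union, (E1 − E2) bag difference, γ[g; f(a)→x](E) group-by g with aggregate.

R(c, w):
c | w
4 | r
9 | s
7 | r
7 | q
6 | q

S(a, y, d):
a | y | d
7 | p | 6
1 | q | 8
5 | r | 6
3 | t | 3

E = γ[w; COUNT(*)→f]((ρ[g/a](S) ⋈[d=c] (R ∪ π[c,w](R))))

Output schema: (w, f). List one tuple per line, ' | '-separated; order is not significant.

Per-node cardinality:
  S → 4
  ρ[g/a](S) → 4
  R → 5
  R → 5
  π[c,w](R) → 5
  (R ∪ π[c,w](R)) → 10
  (ρ[g/a](S) ⋈[d=c] (R ∪ π[c,w](R))) → 4
  γ[w; COUNT(*)→f]((ρ[g/a](S) ⋈[d=c] (R ∪ π[c,w](R)))) → 1

== RESULT ==
w | f
q | 4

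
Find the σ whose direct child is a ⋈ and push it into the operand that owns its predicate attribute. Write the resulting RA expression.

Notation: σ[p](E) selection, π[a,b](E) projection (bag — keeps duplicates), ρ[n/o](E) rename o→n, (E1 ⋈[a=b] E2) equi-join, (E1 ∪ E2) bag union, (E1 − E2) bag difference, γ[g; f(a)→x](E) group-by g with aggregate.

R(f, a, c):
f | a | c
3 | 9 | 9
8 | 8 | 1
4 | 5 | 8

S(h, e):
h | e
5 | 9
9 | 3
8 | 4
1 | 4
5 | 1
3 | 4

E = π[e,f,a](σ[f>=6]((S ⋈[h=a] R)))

σ filters on f, owned by the right side.
E' = π[e,f,a]((S ⋈[h=a] σ[f>=6](R)))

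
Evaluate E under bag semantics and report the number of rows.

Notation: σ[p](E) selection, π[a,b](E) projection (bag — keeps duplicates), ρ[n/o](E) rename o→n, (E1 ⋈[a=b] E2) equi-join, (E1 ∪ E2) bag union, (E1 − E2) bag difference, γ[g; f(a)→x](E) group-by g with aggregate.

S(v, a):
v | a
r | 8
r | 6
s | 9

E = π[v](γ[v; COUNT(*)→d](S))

Row counts bottom-up:
  S → 3
  γ[v; COUNT(*)→d](S) → 2
  π[v](γ[v; COUNT(*)→d](S)) → 2

|E| = 2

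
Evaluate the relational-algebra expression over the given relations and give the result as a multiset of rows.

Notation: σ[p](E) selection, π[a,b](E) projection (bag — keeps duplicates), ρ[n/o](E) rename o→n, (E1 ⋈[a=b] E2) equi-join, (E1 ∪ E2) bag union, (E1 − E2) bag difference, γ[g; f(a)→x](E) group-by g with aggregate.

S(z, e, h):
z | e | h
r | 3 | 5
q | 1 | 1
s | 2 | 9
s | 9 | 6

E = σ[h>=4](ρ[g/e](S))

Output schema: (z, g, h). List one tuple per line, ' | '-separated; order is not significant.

Row counts bottom-up:
  S → 4
  ρ[g/e](S) → 4
  σ[h>=4](ρ[g/e](S)) → 3

== RESULT ==
z | g | h
r | 3 | 5
s | 2 | 9
s | 9 | 6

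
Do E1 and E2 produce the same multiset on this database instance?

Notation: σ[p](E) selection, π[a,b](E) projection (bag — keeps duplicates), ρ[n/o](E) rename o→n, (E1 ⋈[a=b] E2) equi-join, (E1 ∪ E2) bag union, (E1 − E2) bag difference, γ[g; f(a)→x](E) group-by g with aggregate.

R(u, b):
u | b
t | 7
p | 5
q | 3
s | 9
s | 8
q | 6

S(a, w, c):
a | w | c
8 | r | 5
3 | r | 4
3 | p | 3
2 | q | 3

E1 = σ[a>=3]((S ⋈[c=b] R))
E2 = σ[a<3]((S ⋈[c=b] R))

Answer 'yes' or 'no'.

E1 stepwise |·|:
  S → 4
  R → 6
  (S ⋈[c=b] R) → 3
  σ[a>=3]((S ⋈[c=b] R)) → 2
E2 stepwise |·|:
  S → 4
  R → 6
  (S ⋈[c=b] R) → 3
  σ[a<3]((S ⋈[c=b] R)) → 1

E1 result:
a | w | c | u | b
3 | p | 3 | q | 3
8 | r | 5 | p | 5
E2 result:
a | w | c | u | b
2 | q | 3 | q | 3
Witness: (8, 'r', 5, 'p', 5) appears 1× in E1 but 0× in E2.

no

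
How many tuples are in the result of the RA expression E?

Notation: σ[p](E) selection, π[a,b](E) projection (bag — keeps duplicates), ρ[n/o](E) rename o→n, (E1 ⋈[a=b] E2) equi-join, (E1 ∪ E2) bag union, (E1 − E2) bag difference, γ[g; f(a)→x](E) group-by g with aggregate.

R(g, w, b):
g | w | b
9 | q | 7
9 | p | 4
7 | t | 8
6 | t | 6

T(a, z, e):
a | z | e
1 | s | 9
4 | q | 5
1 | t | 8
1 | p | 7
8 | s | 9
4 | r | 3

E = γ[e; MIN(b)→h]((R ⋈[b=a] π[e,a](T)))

Per-node cardinality:
  R → 4
  T → 6
  π[e,a](T) → 6
  (R ⋈[b=a] π[e,a](T)) → 3
  γ[e; MIN(b)→h]((R ⋈[b=a] π[e,a](T))) → 3

|E| = 3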